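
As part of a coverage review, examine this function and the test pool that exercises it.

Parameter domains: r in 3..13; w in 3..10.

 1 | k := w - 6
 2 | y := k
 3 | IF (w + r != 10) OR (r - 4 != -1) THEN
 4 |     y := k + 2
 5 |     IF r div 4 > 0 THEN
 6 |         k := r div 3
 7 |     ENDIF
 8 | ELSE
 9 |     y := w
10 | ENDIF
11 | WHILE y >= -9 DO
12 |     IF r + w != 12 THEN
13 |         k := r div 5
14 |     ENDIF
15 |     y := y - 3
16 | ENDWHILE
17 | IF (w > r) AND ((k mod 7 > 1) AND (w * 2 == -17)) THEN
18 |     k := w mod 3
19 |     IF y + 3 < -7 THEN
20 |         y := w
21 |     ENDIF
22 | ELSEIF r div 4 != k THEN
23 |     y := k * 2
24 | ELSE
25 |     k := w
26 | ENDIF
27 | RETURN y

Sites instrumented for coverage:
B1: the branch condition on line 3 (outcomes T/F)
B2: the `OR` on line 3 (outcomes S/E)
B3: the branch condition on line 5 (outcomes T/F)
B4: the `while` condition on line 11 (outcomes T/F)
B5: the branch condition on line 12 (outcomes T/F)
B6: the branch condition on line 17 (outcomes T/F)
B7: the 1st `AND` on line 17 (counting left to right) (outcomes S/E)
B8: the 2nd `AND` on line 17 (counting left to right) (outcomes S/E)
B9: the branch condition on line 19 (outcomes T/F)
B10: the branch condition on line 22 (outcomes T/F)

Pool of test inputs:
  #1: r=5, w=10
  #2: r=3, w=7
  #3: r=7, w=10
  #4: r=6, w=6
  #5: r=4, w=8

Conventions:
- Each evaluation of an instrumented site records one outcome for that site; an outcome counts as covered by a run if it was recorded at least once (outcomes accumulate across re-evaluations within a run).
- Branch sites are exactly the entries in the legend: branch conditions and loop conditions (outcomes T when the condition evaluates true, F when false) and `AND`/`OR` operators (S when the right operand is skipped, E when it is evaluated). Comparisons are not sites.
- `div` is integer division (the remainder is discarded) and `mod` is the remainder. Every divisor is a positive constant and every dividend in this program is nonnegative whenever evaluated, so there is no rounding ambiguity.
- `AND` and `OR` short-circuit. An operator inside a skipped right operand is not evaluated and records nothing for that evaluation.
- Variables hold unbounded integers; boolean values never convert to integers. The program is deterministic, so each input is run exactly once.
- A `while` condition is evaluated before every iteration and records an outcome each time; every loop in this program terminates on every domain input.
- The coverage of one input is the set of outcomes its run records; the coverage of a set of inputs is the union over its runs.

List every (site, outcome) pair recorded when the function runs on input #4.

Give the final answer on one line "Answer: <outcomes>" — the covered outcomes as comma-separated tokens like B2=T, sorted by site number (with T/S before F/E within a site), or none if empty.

Tracing the run of input #4 (r=6, w=6):
  B2->S, B1->T, B3->T, B4->T, B5->F, B4->T, B5->F, B4->T, B5->F, B4->T
  B5->F, B4->F, B7->S, B6->F, B10->T
deduplicating events, the covered set is: B1=T, B2=S, B3=T, B4=T, B4=F, B5=F, B6=F, B7=S, B10=T

Answer: B1=T, B2=S, B3=T, B4=T, B4=F, B5=F, B6=F, B7=S, B10=T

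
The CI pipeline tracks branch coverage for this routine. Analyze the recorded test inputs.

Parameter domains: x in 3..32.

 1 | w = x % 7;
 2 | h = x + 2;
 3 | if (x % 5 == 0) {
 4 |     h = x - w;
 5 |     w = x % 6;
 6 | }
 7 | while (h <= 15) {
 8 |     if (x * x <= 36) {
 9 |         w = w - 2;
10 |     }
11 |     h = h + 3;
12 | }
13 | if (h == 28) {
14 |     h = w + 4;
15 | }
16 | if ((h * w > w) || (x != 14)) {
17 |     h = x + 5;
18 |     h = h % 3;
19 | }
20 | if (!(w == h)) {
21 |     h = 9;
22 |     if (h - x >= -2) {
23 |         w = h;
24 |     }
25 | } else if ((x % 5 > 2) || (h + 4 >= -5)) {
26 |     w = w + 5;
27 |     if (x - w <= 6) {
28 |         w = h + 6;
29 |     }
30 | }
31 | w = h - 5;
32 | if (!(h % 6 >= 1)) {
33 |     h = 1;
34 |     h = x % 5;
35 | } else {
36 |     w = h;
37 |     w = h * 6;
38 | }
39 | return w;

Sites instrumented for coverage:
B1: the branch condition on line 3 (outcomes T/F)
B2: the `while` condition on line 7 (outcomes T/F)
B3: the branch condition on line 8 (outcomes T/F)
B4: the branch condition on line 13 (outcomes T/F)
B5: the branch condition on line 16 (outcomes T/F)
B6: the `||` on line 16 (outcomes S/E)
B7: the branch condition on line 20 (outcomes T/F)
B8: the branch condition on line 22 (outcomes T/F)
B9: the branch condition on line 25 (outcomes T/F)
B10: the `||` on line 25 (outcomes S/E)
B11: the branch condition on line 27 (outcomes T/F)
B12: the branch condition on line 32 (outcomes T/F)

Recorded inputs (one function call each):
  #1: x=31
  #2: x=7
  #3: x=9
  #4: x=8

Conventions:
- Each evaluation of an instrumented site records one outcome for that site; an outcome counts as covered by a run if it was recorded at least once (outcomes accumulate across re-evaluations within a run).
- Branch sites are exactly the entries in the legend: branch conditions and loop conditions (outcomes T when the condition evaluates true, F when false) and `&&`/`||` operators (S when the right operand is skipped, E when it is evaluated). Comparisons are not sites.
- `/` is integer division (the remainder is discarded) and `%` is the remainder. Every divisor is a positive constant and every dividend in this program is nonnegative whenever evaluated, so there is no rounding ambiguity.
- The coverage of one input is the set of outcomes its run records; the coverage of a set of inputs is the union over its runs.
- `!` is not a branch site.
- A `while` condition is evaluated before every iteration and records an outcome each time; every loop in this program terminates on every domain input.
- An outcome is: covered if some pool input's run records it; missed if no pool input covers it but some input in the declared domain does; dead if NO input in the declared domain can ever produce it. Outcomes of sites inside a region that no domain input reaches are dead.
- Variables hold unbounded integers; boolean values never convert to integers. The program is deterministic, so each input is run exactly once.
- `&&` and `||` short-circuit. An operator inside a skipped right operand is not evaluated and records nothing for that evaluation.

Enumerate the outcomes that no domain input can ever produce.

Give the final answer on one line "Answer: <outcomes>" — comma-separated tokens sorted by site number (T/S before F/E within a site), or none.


sweeping the full domain (30 inputs) for each outcome:
  B9=F: unreachable across the whole domain -> dead
  reachable outcomes have witnesses, e.g. B1=T (e.g. x=5), B1=F (e.g. x=3), B2=T (e.g. x=3), B2=F (e.g. x=3)
Answer: B9=F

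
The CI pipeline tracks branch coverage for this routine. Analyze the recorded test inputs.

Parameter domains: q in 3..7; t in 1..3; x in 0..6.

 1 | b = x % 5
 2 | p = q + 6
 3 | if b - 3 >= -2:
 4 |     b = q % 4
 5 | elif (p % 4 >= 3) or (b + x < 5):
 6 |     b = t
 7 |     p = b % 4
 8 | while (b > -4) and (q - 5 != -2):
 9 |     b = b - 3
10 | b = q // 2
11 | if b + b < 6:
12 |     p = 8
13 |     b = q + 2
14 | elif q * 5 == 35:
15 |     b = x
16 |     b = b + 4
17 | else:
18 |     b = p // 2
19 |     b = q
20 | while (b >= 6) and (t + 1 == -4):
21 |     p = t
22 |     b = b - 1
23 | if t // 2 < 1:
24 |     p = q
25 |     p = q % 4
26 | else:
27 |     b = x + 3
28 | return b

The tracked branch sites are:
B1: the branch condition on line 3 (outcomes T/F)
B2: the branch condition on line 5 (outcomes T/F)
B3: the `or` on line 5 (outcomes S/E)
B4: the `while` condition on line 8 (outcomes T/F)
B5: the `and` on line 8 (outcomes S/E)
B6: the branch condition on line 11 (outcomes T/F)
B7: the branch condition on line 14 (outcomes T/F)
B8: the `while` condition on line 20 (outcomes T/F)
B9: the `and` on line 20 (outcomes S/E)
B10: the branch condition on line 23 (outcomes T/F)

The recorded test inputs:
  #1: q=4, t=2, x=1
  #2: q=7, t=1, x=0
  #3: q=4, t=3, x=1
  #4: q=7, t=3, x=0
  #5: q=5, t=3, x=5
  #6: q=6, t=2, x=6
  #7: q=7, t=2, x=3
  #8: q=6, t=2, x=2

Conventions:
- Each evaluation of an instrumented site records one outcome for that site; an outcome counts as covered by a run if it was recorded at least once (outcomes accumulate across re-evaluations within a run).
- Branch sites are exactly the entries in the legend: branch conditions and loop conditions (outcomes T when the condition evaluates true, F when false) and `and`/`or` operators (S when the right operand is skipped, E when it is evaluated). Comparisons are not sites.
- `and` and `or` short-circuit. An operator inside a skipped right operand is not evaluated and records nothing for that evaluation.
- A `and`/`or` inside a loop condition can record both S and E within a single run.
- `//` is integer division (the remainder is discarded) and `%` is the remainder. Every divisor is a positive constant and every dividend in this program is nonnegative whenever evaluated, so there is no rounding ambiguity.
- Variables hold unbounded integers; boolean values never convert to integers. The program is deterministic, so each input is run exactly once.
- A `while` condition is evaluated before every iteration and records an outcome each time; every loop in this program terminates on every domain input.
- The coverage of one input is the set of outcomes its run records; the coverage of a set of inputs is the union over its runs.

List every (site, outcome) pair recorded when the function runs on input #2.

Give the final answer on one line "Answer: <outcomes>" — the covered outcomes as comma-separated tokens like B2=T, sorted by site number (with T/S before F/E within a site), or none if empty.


Tracing the run of input #2 (q=7, t=1, x=0):
  B1->F, B3->E, B2->T, B5->E, B4->T, B5->E, B4->T, B5->S, B4->F, B6->F
  B7->T, B9->S, B8->F, B10->T
distinct outcomes covered: B1=F, B2=T, B3=E, B4=T, B4=F, B5=S, B5=E, B6=F, B7=T, B8=F, B9=S, B10=T
Answer: B1=F, B2=T, B3=E, B4=T, B4=F, B5=S, B5=E, B6=F, B7=T, B8=F, B9=S, B10=T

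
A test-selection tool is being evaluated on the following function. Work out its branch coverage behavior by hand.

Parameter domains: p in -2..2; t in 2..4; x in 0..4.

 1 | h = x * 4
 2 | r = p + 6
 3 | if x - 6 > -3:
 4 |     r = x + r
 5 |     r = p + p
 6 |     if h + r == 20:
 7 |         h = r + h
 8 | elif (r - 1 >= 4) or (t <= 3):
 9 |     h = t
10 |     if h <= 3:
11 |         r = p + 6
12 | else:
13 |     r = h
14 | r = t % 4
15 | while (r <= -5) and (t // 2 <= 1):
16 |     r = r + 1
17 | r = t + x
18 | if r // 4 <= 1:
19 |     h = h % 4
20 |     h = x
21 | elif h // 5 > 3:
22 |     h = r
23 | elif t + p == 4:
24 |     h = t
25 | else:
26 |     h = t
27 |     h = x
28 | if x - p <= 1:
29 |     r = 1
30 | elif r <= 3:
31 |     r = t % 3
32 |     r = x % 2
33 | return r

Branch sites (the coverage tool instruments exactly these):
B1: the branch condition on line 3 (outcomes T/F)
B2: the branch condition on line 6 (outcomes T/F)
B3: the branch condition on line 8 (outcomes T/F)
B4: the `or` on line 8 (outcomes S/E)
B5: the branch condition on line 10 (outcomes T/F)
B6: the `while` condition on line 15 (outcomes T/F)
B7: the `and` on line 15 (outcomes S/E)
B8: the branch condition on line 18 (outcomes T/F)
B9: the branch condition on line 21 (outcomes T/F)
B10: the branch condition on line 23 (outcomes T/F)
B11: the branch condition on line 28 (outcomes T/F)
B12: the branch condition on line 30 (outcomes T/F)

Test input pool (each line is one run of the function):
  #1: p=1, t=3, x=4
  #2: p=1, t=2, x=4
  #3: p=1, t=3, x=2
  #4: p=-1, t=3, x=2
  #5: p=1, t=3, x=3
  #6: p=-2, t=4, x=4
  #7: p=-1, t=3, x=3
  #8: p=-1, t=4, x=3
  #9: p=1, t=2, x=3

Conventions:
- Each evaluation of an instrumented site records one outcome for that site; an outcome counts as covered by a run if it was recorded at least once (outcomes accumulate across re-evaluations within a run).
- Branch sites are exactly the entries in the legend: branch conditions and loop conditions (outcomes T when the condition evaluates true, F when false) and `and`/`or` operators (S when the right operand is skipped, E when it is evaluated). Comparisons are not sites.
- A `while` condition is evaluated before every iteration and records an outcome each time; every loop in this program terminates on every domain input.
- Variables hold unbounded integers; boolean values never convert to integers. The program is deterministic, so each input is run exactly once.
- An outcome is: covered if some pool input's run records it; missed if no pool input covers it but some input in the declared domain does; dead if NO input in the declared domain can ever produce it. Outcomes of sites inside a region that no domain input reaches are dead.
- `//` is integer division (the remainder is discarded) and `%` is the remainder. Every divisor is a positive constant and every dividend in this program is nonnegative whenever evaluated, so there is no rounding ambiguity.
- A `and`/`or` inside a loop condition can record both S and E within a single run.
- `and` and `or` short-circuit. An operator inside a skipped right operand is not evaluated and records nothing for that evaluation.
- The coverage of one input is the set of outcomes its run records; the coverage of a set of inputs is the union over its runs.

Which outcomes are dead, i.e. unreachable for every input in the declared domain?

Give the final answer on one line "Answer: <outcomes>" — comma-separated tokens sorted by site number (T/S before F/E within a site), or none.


running all 75 domain inputs and tallying outcomes:
  B6=T: zero occurrences over every domain input -> dead
  B7=E: zero occurrences over every domain input -> dead
  reachable outcomes have witnesses, e.g. B1=T (e.g. p=-2, t=2, x=4), B1=F (e.g. p=-2, t=2, x=0), B2=T (e.g. p=2, t=2, x=4), B2=F (e.g. p=-2, t=2, x=4)
Answer: B6=T, B7=E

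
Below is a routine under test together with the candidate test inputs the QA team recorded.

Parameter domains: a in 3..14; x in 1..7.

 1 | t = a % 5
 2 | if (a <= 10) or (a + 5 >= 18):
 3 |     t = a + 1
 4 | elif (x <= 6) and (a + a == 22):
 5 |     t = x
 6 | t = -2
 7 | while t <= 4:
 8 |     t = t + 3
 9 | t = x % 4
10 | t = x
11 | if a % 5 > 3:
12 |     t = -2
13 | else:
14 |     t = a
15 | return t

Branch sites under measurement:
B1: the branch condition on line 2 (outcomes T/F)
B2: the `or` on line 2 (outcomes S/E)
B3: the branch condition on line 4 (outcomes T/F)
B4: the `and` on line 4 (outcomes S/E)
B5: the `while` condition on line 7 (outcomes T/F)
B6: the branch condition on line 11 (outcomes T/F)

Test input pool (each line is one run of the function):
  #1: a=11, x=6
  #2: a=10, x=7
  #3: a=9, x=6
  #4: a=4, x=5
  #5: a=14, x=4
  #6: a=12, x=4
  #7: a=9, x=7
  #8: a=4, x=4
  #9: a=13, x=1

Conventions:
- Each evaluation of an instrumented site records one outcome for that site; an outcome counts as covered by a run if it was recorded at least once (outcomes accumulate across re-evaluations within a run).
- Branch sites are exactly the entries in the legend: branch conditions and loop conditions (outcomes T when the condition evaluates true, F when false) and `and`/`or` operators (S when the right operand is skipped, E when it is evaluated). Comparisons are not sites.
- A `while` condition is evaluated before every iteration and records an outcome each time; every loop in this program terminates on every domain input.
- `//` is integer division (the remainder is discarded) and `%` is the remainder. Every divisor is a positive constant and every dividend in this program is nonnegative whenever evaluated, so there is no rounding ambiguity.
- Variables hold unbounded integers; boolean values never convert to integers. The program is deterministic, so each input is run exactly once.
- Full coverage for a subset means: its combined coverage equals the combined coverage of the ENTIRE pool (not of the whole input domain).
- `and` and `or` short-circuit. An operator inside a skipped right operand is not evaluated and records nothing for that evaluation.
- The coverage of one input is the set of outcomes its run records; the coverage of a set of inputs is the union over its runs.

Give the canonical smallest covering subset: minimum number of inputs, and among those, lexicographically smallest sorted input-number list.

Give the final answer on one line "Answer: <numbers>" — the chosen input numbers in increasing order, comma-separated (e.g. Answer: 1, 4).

test 1 (a=11, x=6) fires B2->E, B1->F, B4->E, B3->T, B5->T, B5->T, B5->T, B5->F, B6->F; hits B1=F, B2=E, B3=T, B4=E, B5=T, B5=F, B6=F
test 2 (a=10, x=7) fires B2->S, B1->T, B5->T, B5->T, B5->T, B5->F, B6->F; hits B1=T, B2=S, B5=T, B5=F, B6=F
test 3 (a=9, x=6) fires B2->S, B1->T, B5->T, B5->T, B5->T, B5->F, B6->T; hits B1=T, B2=S, B5=T, B5=F, B6=T
test 4 (a=4, x=5) fires B2->S, B1->T, B5->T, B5->T, B5->T, B5->F, B6->T; hits B1=T, B2=S, B5=T, B5=F, B6=T
test 5 (a=14, x=4) fires B2->E, B1->T, B5->T, B5->T, B5->T, B5->F, B6->T; hits B1=T, B2=E, B5=T, B5=F, B6=T
test 6 (a=12, x=4) fires B2->E, B1->F, B4->E, B3->F, B5->T, B5->T, B5->T, B5->F, B6->F; hits B1=F, B2=E, B3=F, B4=E, B5=T, B5=F, B6=F
test 7 (a=9, x=7) fires B2->S, B1->T, B5->T, B5->T, B5->T, B5->F, B6->T; hits B1=T, B2=S, B5=T, B5=F, B6=T
test 8 (a=4, x=4) fires B2->S, B1->T, B5->T, B5->T, B5->T, B5->F, B6->T; hits B1=T, B2=S, B5=T, B5=F, B6=T
test 9 (a=13, x=1) fires B2->E, B1->T, B5->T, B5->T, B5->T, B5->F, B6->F; hits B1=T, B2=E, B5=T, B5=F, B6=F
together the pool reaches 11 outcomes: B1=T, B1=F, B2=S, B2=E, B3=T, B3=F, B4=E, B5=T, B5=F, B6=T, B6=F
every size-1 subset falls short of the 11 outcomes (best: 7/11)
every size-2 subset falls short of the 11 outcomes (best: 10/11)
inputs {1, 3, 6} (size 3) cover everything; no size-3 subset with a lexicographically smaller index list covers all 11

Answer: 1, 3, 6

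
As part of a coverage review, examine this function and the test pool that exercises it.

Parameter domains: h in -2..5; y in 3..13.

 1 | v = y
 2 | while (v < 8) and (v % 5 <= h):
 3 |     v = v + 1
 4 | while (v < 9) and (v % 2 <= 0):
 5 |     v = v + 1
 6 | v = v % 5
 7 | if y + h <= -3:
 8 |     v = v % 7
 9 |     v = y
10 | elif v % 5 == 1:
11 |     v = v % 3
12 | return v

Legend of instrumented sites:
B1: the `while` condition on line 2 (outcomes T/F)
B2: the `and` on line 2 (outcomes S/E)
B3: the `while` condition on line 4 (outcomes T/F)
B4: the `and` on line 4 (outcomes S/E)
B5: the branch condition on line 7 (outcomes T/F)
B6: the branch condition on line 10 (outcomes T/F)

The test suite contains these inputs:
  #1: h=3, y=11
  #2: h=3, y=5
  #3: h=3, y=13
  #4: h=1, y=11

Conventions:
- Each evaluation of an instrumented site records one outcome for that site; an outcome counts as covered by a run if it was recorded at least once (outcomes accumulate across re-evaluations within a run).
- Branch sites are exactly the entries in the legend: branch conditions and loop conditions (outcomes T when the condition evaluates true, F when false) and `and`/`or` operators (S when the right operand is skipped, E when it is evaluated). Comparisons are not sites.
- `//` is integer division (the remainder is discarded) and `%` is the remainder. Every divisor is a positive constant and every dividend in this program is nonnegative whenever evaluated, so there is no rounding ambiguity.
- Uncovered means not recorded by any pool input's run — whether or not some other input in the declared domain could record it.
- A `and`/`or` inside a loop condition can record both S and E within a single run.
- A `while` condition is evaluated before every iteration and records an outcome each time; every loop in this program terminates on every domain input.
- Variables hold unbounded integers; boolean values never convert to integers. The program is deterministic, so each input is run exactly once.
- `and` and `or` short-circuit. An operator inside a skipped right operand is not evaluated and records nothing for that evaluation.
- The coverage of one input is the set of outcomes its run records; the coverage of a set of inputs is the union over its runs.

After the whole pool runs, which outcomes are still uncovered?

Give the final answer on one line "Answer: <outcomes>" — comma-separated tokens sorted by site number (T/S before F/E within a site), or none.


test 1 (h=3, y=11) fires B2->S, B1->F, B4->S, B3->F, B5->F, B6->T; hits B1=F, B2=S, B3=F, B4=S, B5=F, B6=T
test 2 (h=3, y=5) fires B2->E, B1->T, B2->E, B1->T, B2->E, B1->T, B2->S, B1->F, B4->E, B3->T, B4->S, B3->F, B5->F, B6->F; hits B1=T, B1=F, B2=S, B2=E, B3=T, B3=F, B4=S, B4=E, B5=F, B6=F
test 3 (h=3, y=13) fires B2->S, B1->F, B4->S, B3->F, B5->F, B6->F; hits B1=F, B2=S, B3=F, B4=S, B5=F, B6=F
test 4 (h=1, y=11) fires B2->S, B1->F, B4->S, B3->F, B5->F, B6->T; hits B1=F, B2=S, B3=F, B4=S, B5=F, B6=T
union over the pool: B1=T, B1=F, B2=S, B2=E, B3=T, B3=F, B4=S, B4=E, B5=F, B6=T, B6=F
uncovered (1 of 12): B5=T
Answer: B5=T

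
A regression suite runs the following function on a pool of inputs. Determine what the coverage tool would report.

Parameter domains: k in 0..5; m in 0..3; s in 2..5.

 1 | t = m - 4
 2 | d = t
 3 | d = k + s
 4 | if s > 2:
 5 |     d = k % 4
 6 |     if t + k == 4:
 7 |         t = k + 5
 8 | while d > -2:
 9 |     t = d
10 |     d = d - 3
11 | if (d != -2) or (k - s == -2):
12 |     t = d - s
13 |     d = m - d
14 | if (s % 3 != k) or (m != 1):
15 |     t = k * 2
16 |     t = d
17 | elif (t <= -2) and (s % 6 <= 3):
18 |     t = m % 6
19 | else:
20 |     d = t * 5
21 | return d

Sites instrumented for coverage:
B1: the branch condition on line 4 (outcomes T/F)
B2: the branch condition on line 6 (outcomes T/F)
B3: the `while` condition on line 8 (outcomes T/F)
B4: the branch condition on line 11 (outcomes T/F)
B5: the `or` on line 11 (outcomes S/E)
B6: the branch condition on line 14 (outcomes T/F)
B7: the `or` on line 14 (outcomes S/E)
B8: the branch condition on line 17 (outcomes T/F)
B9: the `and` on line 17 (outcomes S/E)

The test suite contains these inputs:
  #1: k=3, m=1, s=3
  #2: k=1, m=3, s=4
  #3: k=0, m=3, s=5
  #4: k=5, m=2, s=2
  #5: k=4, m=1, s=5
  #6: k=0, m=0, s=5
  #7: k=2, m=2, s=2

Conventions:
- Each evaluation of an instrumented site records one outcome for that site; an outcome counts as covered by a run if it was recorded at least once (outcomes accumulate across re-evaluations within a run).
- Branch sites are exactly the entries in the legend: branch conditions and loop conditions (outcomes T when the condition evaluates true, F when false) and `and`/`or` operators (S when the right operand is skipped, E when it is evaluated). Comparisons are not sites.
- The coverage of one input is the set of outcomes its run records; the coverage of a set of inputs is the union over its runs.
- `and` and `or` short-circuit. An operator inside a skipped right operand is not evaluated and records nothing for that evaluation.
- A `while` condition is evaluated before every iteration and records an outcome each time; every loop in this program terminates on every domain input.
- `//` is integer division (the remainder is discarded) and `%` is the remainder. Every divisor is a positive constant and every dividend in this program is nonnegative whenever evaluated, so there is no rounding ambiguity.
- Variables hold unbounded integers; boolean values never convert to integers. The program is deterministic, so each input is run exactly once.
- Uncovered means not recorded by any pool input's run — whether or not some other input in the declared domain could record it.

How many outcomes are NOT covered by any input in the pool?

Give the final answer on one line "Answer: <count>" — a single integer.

#1 (k=3, m=1, s=3) -> covered: B1=T, B2=F, B3=T, B3=F, B4=T, B5=S, B6=T, B7=S
#2 (k=1, m=3, s=4) -> covered: B1=T, B2=F, B3=T, B3=F, B4=F, B5=E, B6=T, B7=E
#3 (k=0, m=3, s=5) -> covered: B1=T, B2=F, B3=T, B3=F, B4=T, B5=S, B6=T, B7=S
#4 (k=5, m=2, s=2) -> covered: B1=F, B3=T, B3=F, B4=F, B5=E, B6=T, B7=S
#5 (k=4, m=1, s=5) -> covered: B1=T, B2=F, B3=T, B3=F, B4=T, B5=S, B6=T, B7=S
#6 (k=0, m=0, s=5) -> covered: B1=T, B2=F, B3=T, B3=F, B4=T, B5=S, B6=T, B7=S
#7 (k=2, m=2, s=2) -> covered: B1=F, B3=T, B3=F, B4=F, B5=E, B6=T, B7=E
union over the pool: B1=T, B1=F, B2=F, B3=T, B3=F, B4=T, B4=F, B5=S, B5=E, B6=T, B7=S, B7=E
uncovered (6 of 18): B2=T, B6=F, B8=T, B8=F, B9=S, B9=E

Answer: 6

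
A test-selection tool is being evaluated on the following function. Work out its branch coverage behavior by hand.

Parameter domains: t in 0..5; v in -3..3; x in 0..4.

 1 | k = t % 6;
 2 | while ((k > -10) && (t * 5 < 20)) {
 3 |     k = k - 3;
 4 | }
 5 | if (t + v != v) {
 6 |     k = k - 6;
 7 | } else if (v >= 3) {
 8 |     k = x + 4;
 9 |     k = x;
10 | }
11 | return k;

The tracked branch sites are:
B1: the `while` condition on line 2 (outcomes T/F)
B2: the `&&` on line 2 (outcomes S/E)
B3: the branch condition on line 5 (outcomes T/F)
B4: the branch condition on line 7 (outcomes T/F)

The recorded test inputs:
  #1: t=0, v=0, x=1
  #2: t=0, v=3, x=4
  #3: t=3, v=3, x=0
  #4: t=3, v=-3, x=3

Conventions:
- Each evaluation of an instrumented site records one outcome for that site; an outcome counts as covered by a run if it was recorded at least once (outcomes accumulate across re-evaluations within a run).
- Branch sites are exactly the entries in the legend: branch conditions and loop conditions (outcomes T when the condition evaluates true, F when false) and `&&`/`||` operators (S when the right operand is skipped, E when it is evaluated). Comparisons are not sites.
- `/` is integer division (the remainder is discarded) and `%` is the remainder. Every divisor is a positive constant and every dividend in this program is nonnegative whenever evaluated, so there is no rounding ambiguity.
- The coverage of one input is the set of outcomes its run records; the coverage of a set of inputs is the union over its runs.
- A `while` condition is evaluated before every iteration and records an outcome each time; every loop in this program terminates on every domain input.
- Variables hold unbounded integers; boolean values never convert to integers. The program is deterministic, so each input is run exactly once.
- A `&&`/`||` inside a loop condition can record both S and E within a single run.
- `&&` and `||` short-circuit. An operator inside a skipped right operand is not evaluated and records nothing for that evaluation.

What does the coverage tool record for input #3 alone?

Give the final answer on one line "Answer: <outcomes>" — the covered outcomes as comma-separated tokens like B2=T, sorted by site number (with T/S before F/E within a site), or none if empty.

Event log for input #3 (t=3, v=3, x=0):
  B2->E, B1->T, B2->E, B1->T, B2->E, B1->T, B2->E, B1->T, B2->E, B1->T
  B2->S, B1->F, B3->T
deduplicating events, the covered set is: B1=T, B1=F, B2=S, B2=E, B3=T

Answer: B1=T, B1=F, B2=S, B2=E, B3=T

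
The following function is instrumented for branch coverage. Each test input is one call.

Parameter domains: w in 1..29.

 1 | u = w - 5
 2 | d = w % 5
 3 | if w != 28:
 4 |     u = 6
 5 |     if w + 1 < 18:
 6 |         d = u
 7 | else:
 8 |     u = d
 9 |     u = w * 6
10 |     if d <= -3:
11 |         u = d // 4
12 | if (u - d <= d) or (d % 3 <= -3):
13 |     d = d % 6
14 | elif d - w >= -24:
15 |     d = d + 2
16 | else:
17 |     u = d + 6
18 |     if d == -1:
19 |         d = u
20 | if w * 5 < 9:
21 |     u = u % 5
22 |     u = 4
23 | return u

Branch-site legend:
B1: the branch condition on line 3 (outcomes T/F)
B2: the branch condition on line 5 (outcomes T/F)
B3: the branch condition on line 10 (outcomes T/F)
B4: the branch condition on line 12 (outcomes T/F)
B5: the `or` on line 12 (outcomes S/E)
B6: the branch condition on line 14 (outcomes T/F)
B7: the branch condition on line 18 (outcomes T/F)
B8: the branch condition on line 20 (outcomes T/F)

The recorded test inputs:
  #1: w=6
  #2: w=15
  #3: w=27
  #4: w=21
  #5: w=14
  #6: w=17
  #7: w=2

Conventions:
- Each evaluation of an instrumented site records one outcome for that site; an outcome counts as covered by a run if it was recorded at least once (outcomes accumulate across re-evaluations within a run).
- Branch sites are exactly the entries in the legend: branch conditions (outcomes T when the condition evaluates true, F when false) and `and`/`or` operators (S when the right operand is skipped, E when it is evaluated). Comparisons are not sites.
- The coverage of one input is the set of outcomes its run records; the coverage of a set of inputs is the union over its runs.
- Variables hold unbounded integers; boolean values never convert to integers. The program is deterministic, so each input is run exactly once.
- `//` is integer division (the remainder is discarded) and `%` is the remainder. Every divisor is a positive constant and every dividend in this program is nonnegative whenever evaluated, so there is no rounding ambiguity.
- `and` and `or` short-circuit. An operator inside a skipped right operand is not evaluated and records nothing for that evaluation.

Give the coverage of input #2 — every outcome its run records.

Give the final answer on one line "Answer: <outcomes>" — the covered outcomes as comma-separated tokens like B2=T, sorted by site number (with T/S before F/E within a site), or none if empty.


Running input #2 (w=15), event by event:
  B1->T, B2->T, B5->S, B4->T, B8->F
as a set, this run covers: B1=T, B2=T, B4=T, B5=S, B8=F
Answer: B1=T, B2=T, B4=T, B5=S, B8=F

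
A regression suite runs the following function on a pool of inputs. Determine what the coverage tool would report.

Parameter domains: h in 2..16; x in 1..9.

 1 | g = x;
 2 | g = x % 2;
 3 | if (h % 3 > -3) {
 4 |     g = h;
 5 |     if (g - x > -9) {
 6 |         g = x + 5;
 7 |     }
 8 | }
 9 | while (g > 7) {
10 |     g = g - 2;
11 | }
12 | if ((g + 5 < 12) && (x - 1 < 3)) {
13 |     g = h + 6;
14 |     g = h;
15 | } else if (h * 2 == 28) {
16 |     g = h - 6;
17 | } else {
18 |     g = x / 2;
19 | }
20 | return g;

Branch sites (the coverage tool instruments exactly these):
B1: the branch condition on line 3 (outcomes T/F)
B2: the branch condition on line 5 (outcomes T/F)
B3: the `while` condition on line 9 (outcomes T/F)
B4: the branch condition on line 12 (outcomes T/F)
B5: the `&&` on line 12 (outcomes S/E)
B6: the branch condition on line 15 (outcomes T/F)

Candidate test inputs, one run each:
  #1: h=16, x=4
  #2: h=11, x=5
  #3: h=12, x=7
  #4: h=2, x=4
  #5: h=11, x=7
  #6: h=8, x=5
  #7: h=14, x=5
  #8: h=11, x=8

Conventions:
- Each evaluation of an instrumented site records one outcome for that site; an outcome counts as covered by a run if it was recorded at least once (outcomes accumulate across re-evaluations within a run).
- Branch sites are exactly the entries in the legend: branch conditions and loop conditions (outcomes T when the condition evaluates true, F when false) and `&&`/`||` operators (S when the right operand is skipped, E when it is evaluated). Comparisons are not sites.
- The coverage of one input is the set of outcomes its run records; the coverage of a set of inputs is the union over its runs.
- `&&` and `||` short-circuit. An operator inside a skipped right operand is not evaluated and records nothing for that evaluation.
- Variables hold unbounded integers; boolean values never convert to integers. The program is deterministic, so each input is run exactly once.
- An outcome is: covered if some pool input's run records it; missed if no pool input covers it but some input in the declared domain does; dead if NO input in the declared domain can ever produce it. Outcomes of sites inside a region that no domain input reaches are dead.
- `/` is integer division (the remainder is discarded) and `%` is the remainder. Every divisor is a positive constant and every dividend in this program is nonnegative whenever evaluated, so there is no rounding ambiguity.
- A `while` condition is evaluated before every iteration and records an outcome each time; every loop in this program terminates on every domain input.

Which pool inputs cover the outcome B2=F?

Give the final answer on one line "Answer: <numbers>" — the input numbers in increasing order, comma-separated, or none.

input #1 (h=16, x=4): never hits B2=F
input #2 (h=11, x=5): never hits B2=F
input #3 (h=12, x=7): never hits B2=F
input #4 (h=2, x=4): never hits B2=F
input #5 (h=11, x=7): never hits B2=F
input #6 (h=8, x=5): never hits B2=F
input #7 (h=14, x=5): never hits B2=F
input #8 (h=11, x=8): never hits B2=F

Answer: none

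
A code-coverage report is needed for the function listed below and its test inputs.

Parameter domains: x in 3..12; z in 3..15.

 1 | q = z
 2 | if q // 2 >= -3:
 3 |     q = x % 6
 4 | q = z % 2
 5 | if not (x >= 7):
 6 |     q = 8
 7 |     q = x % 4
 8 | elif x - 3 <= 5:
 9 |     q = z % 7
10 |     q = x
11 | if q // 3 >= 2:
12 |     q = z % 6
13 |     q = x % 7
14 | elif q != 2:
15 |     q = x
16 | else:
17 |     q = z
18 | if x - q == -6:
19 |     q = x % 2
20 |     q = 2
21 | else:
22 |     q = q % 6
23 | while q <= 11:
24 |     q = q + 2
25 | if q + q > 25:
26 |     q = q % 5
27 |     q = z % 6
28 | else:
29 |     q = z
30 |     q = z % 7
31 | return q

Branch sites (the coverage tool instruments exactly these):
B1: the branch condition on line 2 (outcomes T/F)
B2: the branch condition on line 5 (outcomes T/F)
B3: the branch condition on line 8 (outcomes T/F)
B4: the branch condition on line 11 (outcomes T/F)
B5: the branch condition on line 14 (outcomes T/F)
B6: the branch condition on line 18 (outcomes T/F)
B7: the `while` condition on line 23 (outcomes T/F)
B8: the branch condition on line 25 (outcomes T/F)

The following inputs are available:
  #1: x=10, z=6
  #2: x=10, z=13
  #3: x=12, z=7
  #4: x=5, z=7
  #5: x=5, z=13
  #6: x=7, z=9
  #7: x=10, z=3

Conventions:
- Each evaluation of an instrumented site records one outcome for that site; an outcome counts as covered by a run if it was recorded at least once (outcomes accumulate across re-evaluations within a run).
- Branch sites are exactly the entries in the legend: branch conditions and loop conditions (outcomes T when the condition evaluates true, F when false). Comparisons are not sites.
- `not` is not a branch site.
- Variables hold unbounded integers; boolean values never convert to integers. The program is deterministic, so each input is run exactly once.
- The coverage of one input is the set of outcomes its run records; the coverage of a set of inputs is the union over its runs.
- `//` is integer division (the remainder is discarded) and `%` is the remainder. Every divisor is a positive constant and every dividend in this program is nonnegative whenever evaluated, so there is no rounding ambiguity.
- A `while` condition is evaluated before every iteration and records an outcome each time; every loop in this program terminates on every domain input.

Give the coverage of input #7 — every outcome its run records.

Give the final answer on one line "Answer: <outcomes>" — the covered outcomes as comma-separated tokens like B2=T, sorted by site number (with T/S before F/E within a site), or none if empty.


Simulating input #7 (x=10, z=3) step by step:
  B1->T, B2->F, B3->F, B4->F, B5->T, B6->F, B7->T, B7->T, B7->T, B7->T
  B7->F, B8->F
collecting distinct outcomes: B1=T, B2=F, B3=F, B4=F, B5=T, B6=F, B7=T, B7=F, B8=F
Answer: B1=T, B2=F, B3=F, B4=F, B5=T, B6=F, B7=T, B7=F, B8=F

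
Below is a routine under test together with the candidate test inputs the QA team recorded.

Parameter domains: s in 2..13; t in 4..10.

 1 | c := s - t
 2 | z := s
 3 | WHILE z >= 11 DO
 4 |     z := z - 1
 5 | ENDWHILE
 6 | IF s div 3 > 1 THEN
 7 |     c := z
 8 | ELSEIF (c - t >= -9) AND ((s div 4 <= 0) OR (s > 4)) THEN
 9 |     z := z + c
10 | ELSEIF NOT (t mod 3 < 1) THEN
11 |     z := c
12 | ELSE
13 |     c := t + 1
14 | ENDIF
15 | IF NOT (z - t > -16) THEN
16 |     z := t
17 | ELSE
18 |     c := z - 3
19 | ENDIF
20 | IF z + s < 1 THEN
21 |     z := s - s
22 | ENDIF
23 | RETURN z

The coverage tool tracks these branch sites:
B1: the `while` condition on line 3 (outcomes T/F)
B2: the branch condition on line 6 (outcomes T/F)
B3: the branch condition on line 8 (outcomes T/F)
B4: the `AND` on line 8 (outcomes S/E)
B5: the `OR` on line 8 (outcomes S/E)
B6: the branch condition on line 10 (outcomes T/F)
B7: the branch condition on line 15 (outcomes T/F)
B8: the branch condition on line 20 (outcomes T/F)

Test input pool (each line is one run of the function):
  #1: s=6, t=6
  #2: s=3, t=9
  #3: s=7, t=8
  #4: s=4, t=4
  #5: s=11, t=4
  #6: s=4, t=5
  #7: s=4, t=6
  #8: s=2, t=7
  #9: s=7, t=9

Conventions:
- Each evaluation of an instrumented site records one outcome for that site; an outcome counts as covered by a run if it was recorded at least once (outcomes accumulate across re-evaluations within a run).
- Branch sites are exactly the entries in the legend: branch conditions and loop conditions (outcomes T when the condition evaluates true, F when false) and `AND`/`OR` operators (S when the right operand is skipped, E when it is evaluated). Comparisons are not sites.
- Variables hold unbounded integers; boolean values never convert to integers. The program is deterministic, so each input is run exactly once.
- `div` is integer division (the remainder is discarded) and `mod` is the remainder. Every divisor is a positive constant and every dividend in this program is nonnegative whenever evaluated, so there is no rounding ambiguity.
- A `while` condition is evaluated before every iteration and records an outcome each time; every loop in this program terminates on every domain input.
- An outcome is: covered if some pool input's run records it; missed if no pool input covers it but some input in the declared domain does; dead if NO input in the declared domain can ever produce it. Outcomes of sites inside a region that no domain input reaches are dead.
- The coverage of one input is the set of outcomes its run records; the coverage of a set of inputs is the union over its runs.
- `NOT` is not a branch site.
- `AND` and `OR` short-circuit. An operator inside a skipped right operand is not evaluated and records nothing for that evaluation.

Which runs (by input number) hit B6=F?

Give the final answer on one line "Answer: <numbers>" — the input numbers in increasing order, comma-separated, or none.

input #1 (s=6, t=6): does not produce B6=F
input #2 (s=3, t=9): produces B6=F
input #3 (s=7, t=8): does not produce B6=F
input #4 (s=4, t=4): does not produce B6=F
input #5 (s=11, t=4): does not produce B6=F
input #6 (s=4, t=5): does not produce B6=F
input #7 (s=4, t=6): produces B6=F
input #8 (s=2, t=7): does not produce B6=F
input #9 (s=7, t=9): does not produce B6=F

Answer: 2, 7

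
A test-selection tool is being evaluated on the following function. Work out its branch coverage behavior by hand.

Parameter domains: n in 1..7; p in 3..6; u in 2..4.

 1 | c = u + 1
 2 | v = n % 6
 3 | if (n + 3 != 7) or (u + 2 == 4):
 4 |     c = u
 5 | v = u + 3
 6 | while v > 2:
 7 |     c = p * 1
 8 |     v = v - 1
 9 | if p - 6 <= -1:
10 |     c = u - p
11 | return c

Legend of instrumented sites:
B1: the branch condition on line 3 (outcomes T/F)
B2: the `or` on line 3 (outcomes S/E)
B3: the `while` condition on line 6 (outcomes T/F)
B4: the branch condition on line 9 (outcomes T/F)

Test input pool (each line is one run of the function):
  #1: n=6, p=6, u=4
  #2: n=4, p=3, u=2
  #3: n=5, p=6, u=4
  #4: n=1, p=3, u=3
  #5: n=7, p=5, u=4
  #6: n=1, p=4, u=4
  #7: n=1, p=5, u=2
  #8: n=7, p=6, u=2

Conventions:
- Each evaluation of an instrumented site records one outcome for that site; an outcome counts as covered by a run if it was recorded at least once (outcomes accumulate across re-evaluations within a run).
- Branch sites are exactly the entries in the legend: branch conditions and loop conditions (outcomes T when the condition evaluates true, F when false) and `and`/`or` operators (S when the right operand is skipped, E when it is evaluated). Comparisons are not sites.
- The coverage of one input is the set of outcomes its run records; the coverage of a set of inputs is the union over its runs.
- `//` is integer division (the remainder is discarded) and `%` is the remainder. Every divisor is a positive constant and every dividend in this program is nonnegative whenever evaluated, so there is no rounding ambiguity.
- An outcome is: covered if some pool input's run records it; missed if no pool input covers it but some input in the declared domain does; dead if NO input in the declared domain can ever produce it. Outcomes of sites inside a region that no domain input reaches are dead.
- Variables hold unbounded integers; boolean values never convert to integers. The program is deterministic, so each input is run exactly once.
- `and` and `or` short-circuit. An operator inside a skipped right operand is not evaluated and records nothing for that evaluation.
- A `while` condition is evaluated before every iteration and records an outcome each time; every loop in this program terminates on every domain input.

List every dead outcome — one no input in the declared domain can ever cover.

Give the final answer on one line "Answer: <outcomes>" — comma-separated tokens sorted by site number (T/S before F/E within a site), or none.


checking every outcome against all 84 domain inputs:
  reachable outcomes have witnesses, e.g. B1=T (e.g. n=1, p=3, u=2), B1=F (e.g. n=4, p=3, u=3), B2=S (e.g. n=1, p=3, u=2), B2=E (e.g. n=4, p=3, u=2)
Answer: none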